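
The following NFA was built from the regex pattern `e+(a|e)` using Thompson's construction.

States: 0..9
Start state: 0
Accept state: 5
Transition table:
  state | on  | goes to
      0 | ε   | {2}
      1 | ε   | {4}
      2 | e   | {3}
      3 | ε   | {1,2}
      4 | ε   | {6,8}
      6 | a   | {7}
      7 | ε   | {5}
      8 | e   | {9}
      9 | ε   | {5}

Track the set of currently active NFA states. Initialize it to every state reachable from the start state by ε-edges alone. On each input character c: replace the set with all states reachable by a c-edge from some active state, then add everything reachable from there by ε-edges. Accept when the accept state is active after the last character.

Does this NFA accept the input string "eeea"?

initial (ε-close {0}): {0,2}
'e' @ 1: {1,2,3,4,6,8}
'e' @ 2: {1,2,3,4,5,6,8,9}  [accepting]
'e' @ 3: {1,2,3,4,5,6,8,9}  [accepting]
'a' @ 4: {5,7}  [accepting]
final: {5,7}; accept 5 in set

Answer: ACCEPT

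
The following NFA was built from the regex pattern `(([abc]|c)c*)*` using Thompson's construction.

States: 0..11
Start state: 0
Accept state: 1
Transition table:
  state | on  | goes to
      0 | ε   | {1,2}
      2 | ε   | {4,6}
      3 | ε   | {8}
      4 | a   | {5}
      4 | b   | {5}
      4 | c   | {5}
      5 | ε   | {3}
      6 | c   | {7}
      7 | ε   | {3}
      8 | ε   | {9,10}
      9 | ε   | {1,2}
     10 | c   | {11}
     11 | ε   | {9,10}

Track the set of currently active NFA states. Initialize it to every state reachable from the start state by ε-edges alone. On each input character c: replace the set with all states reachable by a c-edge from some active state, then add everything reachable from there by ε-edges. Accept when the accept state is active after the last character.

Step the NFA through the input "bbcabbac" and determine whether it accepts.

S₀ = ε-closure({0}) = {0,1,2,4,6}
'b' @ 1: {1,2,3,4,5,6,8,9,10}  (accept∈set)
'b' @ 2: {1,2,3,4,5,6,8,9,10}  (accept∈set)
'c' @ 3: {1,2,3,4,5,6,7,8,9,10,11}  (accept∈set)
'a' @ 4: {1,2,3,4,5,6,8,9,10}  (accept∈set)
'b' @ 5: {1,2,3,4,5,6,8,9,10}  (accept∈set)
'b' @ 6: {1,2,3,4,5,6,8,9,10}  (accept∈set)
'a' @ 7: {1,2,3,4,5,6,8,9,10}  (accept∈set)
'c' @ 8: {1,2,3,4,5,6,7,8,9,10,11}  (accept∈set)
final: {1,2,3,4,5,6,7,8,9,10,11}; accept 1 in set

Answer: ACCEPT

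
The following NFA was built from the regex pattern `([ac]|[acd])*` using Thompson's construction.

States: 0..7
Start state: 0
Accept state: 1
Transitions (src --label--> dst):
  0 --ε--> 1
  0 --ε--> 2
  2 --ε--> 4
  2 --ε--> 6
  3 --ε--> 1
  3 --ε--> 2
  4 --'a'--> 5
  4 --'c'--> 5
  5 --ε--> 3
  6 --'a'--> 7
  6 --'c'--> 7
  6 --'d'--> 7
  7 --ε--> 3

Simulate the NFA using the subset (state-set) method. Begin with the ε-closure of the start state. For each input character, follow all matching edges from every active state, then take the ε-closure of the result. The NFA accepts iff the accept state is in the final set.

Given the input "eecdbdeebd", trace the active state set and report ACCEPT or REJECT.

S₀ = ε-closure({0}) = {0,1,2,4,6}
'e' @ 1: {}  — no active states
rest 'ecdbdeebd' ignored (set empty)
after full input: {}  (accept=1 not in)

Answer: REJECT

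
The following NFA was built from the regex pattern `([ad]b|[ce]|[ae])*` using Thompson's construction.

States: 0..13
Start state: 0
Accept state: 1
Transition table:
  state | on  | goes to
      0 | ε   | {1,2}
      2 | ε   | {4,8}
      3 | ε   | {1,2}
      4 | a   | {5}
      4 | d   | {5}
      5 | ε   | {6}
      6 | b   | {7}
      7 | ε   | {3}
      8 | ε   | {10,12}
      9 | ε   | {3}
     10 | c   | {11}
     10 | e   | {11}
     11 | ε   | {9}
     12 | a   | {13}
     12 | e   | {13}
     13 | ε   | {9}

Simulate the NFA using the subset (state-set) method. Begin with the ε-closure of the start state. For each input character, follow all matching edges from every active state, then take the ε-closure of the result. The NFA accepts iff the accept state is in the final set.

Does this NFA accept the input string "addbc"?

Answer: REJECT

Derivation:
start: ε-closure({0}) = {0,1,2,4,8,10,12}
'a' @ 1: {1,2,3,4,5,6,8,9,10,12,13}  (accept∈set)
'd' @ 2: {5,6}
'd' @ 3: {}  — dead — no transitions
rest 'bc' ignored (set empty)
final: {}; accept 1 not in set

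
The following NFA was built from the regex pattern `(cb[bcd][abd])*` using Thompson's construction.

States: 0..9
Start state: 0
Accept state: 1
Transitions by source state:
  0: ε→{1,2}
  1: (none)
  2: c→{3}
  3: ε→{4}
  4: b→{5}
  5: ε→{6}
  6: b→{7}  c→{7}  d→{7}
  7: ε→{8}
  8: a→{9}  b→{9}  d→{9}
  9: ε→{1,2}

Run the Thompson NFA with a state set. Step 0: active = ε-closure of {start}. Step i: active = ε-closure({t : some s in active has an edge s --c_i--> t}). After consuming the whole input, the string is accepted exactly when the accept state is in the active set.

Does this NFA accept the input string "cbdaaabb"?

Answer: REJECT

Trace:
S₀ = ε-closure({0}) = {0,1,2}
'c' @ 1: {3,4}
'b' @ 2: {5,6}
'd' @ 3: {7,8}
'a' @ 4: {1,2,9}  ✓accept
'a' @ 5: {}  — state set empty
rest 'abb' ignored (set empty)
final: {}; accept 1 not in set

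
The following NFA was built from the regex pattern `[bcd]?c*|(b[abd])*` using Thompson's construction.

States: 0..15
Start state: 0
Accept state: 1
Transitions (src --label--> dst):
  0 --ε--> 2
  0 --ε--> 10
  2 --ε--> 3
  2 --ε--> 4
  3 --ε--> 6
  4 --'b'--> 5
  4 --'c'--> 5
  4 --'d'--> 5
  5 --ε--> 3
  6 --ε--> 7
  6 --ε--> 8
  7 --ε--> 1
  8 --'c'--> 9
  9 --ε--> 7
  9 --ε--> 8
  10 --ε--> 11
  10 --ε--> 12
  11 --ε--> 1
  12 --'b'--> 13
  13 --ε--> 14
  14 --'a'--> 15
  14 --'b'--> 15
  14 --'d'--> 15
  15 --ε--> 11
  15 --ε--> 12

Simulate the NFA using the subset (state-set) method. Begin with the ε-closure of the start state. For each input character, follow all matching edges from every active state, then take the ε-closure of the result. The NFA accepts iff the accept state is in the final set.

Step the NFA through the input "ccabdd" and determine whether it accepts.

Answer: REJECT

Derivation:
start: ε-closure({0}) = {0,1,2,3,4,6,7,8,10,11,12}
'c' @ 1: {1,3,5,6,7,8,9}  ✓accept
'c' @ 2: {1,7,8,9}  ✓accept
'a' @ 3: {}  — state set empty
rest 'bdd' ignored (set empty)
end set {} — state 1 not in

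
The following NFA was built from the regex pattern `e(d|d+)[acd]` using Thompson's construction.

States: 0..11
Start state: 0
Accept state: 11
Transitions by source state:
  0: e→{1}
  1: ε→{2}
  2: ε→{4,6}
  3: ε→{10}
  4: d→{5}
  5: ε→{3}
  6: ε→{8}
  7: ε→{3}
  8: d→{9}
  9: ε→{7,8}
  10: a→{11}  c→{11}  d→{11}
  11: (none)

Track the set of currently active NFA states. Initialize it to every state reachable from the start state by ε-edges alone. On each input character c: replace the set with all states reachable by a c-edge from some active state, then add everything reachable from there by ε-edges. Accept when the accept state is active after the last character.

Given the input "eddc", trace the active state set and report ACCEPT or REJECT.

Answer: ACCEPT

Trace:
initial (ε-close {0}): {0}
'e' @ 1: {1,2,4,6,8}
'd' @ 2: {3,5,7,8,9,10}
'd' @ 3: {3,7,8,9,10,11}  (accept∈set)
'c' @ 4: {11}  (accept∈set)
final: {11}; accept 11 in set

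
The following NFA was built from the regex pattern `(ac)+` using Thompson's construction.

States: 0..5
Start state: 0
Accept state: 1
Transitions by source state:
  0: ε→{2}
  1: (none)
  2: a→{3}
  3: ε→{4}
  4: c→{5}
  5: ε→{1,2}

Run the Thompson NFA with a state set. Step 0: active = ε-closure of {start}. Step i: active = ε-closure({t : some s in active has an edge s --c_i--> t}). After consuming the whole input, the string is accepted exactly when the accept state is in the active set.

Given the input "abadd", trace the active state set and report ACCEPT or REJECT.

S₀ = ε-closure({0}) = {0,2}
'a' @ 1: {3,4}
'b' @ 2: {}  — no active states
rest 'add' ignored (set empty)
after full input: {}  (accept=1 not in)

Answer: REJECT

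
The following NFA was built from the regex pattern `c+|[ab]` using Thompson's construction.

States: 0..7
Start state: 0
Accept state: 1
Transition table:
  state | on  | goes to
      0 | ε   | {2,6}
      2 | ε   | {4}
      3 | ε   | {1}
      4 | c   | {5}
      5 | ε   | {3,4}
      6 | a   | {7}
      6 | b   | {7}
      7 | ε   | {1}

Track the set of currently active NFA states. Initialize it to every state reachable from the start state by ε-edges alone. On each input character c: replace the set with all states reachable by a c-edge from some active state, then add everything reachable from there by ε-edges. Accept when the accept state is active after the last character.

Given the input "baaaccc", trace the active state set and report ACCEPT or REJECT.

initial (ε-close {0}): {0,2,4,6}
'b' @ 1: {1,7}  ✓accept
'a' @ 2: {}  — state set empty
rest 'aaccc' ignored (set empty)
end set {} — state 1 not in

Answer: REJECT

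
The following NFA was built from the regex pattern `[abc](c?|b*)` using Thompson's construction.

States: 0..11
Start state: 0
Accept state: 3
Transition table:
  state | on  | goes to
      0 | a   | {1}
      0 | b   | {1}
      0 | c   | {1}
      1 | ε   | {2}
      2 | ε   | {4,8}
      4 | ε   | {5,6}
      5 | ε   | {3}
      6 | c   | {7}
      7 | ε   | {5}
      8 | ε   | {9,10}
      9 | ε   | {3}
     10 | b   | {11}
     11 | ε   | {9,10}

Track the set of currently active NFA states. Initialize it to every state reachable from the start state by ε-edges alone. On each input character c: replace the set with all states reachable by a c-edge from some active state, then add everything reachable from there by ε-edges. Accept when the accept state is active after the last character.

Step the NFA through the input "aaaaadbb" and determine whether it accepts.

initial (ε-close {0}): {0}
'a' @ 1: {1,2,3,4,5,6,8,9,10}  (accept∈set)
'a' @ 2: {}  — no active states
rest 'aaadbb' ignored (set empty)
after full input: {}  (accept=3 not in)

Answer: REJECT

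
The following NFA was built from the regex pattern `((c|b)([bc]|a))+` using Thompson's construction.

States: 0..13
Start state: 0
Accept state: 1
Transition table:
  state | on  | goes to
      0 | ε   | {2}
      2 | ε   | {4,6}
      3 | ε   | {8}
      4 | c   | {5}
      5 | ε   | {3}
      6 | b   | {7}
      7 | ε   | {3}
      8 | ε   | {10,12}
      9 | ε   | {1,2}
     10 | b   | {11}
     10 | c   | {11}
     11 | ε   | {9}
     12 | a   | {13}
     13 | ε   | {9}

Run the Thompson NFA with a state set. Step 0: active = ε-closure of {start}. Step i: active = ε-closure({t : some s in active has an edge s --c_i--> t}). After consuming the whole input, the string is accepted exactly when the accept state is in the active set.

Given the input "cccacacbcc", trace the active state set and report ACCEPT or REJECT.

Answer: ACCEPT

Derivation:
start: ε-closure({0}) = {0,2,4,6}
'c' @ 1: {3,5,8,10,12}
'c' @ 2: {1,2,4,6,9,11}  [accepting]
'c' @ 3: {3,5,8,10,12}
'a' @ 4: {1,2,4,6,9,13}  [accepting]
'c' @ 5: {3,5,8,10,12}
'a' @ 6: {1,2,4,6,9,13}  [accepting]
'c' @ 7: {3,5,8,10,12}
'b' @ 8: {1,2,4,6,9,11}  [accepting]
'c' @ 9: {3,5,8,10,12}
'c' @ 10: {1,2,4,6,9,11}  [accepting]
end set {1,2,4,6,9,11} — state 1 in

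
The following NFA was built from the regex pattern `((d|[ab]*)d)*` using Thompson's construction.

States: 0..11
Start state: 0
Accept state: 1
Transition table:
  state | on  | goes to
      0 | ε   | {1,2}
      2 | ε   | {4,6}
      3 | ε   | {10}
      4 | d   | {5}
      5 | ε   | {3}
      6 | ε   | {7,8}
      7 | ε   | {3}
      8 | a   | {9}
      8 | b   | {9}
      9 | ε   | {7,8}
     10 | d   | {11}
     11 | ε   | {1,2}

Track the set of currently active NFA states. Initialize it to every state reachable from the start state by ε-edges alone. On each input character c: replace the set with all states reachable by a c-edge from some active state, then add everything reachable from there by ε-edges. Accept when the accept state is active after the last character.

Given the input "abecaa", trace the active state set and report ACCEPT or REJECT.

Answer: REJECT

Trace:
initial (ε-close {0}): {0,1,2,3,4,6,7,8,10}
'a' @ 1: {3,7,8,9,10}
'b' @ 2: {3,7,8,9,10}
'e' @ 3: {}  — dead — no transitions
rest 'caa' ignored (set empty)
end set {} — state 1 not in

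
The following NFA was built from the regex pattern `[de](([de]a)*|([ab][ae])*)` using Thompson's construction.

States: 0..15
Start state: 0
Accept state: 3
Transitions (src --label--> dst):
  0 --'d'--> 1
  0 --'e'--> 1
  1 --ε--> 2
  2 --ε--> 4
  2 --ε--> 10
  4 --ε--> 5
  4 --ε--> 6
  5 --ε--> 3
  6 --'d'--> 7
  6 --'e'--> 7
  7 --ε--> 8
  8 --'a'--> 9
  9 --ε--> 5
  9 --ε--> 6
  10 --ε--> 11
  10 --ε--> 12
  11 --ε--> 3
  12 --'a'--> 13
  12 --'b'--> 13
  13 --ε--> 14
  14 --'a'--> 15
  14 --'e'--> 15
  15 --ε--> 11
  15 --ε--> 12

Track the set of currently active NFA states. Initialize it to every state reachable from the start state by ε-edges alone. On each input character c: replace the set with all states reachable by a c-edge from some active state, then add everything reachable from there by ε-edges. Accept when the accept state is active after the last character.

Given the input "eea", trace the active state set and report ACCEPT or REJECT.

Answer: ACCEPT

Derivation:
start: ε-closure({0}) = {0}
'e' @ 1: {1,2,3,4,5,6,10,11,12}  [accepting]
'e' @ 2: {7,8}
'a' @ 3: {3,5,6,9}  [accepting]
final: {3,5,6,9}; accept 3 in set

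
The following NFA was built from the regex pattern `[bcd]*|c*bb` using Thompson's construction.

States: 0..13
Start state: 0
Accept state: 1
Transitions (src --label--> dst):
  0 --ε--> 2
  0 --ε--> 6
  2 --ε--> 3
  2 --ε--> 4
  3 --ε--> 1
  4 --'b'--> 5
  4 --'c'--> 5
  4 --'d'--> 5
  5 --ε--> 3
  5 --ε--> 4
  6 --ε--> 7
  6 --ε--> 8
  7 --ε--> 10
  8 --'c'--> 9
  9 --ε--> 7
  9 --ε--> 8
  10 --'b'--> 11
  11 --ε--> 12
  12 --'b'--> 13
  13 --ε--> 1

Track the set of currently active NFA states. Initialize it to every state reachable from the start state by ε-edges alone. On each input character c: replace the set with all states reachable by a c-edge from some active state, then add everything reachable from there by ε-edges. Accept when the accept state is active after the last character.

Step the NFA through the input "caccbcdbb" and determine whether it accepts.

Answer: REJECT

Trace:
initial (ε-close {0}): {0,1,2,3,4,6,7,8,10}
'c' @ 1: {1,3,4,5,7,8,9,10}  (accept∈set)
'a' @ 2: {}  — dead — no transitions
rest 'ccbcdbb' ignored (set empty)
end set {} — state 1 not in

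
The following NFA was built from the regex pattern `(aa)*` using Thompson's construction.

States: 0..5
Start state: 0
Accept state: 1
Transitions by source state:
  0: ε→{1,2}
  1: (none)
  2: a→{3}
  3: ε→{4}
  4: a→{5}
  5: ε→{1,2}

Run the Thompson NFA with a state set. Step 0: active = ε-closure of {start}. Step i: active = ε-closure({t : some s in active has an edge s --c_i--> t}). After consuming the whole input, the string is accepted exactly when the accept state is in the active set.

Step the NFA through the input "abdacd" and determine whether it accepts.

initial (ε-close {0}): {0,1,2}
'a' @ 1: {3,4}
'b' @ 2: {}  — dead — no transitions
rest 'dacd' ignored (set empty)
end set {} — state 1 not in

Answer: REJECT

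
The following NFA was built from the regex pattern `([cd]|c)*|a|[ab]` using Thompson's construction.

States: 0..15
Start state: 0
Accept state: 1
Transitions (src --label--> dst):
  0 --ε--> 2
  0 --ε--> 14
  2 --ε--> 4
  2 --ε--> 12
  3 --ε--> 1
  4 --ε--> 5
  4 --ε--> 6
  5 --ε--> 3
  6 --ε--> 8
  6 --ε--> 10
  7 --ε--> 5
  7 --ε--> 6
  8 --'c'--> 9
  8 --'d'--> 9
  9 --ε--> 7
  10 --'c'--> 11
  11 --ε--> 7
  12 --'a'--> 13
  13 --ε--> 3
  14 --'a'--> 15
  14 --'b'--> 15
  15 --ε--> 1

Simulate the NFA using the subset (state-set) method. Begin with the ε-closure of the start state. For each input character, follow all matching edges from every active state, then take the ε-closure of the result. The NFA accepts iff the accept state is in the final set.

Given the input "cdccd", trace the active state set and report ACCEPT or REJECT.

Answer: ACCEPT

Steps:
initial (ε-close {0}): {0,1,2,3,4,5,6,8,10,12,14}
'c' @ 1: {1,3,5,6,7,8,9,10,11}  (accept∈set)
'd' @ 2: {1,3,5,6,7,8,9,10}  (accept∈set)
'c' @ 3: {1,3,5,6,7,8,9,10,11}  (accept∈set)
'c' @ 4: {1,3,5,6,7,8,9,10,11}  (accept∈set)
'd' @ 5: {1,3,5,6,7,8,9,10}  (accept∈set)
after full input: {1,3,5,6,7,8,9,10}  (accept=1 in)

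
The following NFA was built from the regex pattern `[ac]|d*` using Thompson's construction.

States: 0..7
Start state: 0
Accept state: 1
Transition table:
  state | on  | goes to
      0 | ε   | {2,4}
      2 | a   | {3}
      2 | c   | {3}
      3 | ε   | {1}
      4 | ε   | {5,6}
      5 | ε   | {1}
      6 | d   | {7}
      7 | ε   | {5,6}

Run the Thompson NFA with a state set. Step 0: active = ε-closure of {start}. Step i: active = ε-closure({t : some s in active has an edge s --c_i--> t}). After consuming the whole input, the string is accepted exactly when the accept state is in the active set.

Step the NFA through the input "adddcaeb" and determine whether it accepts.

S₀ = ε-closure({0}) = {0,1,2,4,5,6}
'a' @ 1: {1,3}  ✓accept
'd' @ 2: {}  — state set empty
rest 'ddcaeb' ignored (set empty)
end set {} — state 1 not in

Answer: REJECT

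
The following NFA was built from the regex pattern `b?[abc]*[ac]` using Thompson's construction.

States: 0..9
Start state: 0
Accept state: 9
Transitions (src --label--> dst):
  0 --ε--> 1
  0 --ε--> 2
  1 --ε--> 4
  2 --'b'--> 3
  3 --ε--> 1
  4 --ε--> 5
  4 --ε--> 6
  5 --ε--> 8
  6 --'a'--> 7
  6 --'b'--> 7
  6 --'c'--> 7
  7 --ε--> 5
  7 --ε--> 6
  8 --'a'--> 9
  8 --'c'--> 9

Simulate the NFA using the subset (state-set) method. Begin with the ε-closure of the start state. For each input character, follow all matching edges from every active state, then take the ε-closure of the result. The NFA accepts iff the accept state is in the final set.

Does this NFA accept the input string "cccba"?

start: ε-closure({0}) = {0,1,2,4,5,6,8}
'c' @ 1: {5,6,7,8,9}  ✓accept
'c' @ 2: {5,6,7,8,9}  ✓accept
'c' @ 3: {5,6,7,8,9}  ✓accept
'b' @ 4: {5,6,7,8}
'a' @ 5: {5,6,7,8,9}  ✓accept
final: {5,6,7,8,9}; accept 9 in set

Answer: ACCEPT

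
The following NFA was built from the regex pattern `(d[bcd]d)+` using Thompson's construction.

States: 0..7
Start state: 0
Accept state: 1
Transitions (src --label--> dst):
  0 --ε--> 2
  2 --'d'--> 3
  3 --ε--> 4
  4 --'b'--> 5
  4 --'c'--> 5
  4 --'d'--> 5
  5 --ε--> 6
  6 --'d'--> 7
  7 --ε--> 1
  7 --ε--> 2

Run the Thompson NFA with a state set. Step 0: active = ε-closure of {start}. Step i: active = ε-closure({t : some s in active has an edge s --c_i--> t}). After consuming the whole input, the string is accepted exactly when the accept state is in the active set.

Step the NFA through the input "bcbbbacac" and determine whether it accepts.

Answer: REJECT

Derivation:
S₀ = ε-closure({0}) = {0,2}
'b' @ 1: {}  — no active states
rest 'cbbbacac' ignored (set empty)
after full input: {}  (accept=1 not in)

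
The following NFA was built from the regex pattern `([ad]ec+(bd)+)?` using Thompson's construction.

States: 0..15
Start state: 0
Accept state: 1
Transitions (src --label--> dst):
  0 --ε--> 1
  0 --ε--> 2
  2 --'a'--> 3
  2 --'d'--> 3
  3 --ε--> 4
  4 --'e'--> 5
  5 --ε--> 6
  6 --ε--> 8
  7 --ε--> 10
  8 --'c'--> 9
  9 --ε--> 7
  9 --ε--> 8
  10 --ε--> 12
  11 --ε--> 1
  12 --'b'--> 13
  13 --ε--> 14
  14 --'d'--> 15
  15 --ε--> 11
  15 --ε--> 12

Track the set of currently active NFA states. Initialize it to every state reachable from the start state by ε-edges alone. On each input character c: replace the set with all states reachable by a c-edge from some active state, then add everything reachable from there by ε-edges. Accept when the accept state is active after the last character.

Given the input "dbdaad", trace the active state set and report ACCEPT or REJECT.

initial (ε-close {0}): {0,1,2}
'd' @ 1: {3,4}
'b' @ 2: {}  — state set empty
rest 'daad' ignored (set empty)
after full input: {}  (accept=1 not in)

Answer: REJECT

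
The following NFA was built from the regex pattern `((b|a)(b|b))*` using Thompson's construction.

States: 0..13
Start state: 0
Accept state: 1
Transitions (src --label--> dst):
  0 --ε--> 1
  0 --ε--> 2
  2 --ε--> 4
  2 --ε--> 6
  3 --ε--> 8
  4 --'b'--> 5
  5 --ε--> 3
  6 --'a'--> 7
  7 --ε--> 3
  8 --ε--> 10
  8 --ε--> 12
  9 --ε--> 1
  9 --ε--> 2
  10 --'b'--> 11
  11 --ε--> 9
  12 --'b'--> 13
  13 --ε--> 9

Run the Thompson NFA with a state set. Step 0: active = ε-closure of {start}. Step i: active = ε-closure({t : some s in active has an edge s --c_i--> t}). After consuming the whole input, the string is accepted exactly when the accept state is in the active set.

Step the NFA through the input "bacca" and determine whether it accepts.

Answer: REJECT

Derivation:
S₀ = ε-closure({0}) = {0,1,2,4,6}
'b' @ 1: {3,5,8,10,12}
'a' @ 2: {}  — state set empty
rest 'cca' ignored (set empty)
final: {}; accept 1 not in set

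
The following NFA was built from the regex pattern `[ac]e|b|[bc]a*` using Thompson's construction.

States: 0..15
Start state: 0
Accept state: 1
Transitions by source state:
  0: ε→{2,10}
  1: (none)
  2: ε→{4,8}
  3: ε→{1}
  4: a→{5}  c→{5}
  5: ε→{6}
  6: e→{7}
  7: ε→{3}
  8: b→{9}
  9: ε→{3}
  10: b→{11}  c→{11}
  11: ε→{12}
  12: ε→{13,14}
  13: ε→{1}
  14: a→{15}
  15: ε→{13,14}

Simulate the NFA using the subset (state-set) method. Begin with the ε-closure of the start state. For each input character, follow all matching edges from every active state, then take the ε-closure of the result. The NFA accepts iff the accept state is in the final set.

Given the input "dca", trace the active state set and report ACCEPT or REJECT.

initial (ε-close {0}): {0,2,4,8,10}
'd' @ 1: {}  — no active states
rest 'ca' ignored (set empty)
final: {}; accept 1 not in set

Answer: REJECT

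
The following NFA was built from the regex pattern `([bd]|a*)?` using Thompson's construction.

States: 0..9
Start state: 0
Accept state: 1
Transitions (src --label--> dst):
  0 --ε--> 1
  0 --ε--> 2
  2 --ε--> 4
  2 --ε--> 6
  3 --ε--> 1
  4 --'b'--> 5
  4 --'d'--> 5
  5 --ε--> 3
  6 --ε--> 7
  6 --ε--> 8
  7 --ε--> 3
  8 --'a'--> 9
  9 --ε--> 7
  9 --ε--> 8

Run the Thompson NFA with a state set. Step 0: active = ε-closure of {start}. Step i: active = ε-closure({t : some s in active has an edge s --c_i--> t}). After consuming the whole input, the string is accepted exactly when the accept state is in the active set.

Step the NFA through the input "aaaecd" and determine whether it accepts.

start: ε-closure({0}) = {0,1,2,3,4,6,7,8}
'a' @ 1: {1,3,7,8,9}  [accepting]
'a' @ 2: {1,3,7,8,9}  [accepting]
'a' @ 3: {1,3,7,8,9}  [accepting]
'e' @ 4: {}  — no active states
rest 'cd' ignored (set empty)
end set {} — state 1 not in

Answer: REJECT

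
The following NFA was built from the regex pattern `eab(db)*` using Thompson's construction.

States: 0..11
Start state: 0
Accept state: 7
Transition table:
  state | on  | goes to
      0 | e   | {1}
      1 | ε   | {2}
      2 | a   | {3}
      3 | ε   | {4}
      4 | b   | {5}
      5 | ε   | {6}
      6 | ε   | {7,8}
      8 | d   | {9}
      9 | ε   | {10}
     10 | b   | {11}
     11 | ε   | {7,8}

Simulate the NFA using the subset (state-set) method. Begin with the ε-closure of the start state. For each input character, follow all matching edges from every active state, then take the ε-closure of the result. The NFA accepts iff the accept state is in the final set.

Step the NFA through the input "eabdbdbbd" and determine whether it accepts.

Answer: REJECT

Derivation:
start: ε-closure({0}) = {0}
'e' @ 1: {1,2}
'a' @ 2: {3,4}
'b' @ 3: {5,6,7,8}  ✓accept
'd' @ 4: {9,10}
'b' @ 5: {7,8,11}  ✓accept
'd' @ 6: {9,10}
'b' @ 7: {7,8,11}  ✓accept
'b' @ 8: {}  — dead — no transitions
rest 'd' ignored (set empty)
end set {} — state 7 not in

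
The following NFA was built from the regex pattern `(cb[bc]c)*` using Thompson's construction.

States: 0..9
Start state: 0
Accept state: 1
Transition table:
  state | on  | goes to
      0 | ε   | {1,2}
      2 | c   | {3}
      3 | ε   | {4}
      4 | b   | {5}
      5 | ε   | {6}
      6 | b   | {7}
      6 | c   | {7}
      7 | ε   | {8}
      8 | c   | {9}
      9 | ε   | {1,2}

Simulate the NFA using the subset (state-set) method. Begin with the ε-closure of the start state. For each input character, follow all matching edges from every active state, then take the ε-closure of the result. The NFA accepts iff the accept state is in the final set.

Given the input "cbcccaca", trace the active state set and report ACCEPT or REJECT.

start: ε-closure({0}) = {0,1,2}
'c' @ 1: {3,4}
'b' @ 2: {5,6}
'c' @ 3: {7,8}
'c' @ 4: {1,2,9}  (accept∈set)
'c' @ 5: {3,4}
'a' @ 6: {}  — dead — no transitions
rest 'ca' ignored (set empty)
after full input: {}  (accept=1 not in)

Answer: REJECT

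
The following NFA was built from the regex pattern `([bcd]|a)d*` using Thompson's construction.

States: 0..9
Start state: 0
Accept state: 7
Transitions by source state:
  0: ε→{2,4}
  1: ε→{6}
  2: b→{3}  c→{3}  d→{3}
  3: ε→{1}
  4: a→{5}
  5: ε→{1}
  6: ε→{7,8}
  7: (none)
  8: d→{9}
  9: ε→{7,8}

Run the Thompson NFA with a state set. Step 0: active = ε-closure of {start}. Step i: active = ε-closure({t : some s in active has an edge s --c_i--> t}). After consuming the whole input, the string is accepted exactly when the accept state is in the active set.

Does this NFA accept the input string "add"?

Answer: ACCEPT

Trace:
initial (ε-close {0}): {0,2,4}
'a' @ 1: {1,5,6,7,8}  ✓accept
'd' @ 2: {7,8,9}  ✓accept
'd' @ 3: {7,8,9}  ✓accept
final: {7,8,9}; accept 7 in set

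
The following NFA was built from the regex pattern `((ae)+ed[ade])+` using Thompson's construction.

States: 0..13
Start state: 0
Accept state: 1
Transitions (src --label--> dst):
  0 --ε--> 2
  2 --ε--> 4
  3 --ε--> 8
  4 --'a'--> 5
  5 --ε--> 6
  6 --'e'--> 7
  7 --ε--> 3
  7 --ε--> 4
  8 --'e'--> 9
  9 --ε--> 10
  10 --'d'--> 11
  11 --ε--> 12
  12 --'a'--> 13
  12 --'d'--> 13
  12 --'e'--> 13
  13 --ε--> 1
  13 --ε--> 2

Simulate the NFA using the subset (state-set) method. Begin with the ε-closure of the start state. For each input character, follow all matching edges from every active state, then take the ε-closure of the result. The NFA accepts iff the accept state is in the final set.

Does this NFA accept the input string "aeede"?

start: ε-closure({0}) = {0,2,4}
'a' @ 1: {5,6}
'e' @ 2: {3,4,7,8}
'e' @ 3: {9,10}
'd' @ 4: {11,12}
'e' @ 5: {1,2,4,13}  [accepting]
after full input: {1,2,4,13}  (accept=1 in)

Answer: ACCEPT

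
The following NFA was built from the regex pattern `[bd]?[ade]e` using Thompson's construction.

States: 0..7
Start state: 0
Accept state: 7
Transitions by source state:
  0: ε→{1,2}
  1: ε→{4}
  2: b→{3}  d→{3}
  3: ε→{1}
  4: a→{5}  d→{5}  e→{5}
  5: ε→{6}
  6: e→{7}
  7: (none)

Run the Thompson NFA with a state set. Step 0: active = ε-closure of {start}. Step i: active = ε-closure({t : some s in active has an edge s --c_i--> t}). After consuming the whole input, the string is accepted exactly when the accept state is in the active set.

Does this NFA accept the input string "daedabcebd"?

Answer: REJECT

Steps:
start: ε-closure({0}) = {0,1,2,4}
'd' @ 1: {1,3,4,5,6}
'a' @ 2: {5,6}
'e' @ 3: {7}  [accepting]
'd' @ 4: {}  — no active states
rest 'abcebd' ignored (set empty)
after full input: {}  (accept=7 not in)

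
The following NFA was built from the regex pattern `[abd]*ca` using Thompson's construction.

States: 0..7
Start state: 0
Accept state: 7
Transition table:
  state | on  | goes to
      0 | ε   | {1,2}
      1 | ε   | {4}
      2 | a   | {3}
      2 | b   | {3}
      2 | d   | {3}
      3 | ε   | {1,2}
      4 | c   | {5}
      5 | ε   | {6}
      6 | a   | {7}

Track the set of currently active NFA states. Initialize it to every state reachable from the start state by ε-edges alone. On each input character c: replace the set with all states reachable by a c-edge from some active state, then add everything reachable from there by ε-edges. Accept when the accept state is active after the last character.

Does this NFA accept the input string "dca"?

Answer: ACCEPT

Derivation:
S₀ = ε-closure({0}) = {0,1,2,4}
'd' @ 1: {1,2,3,4}
'c' @ 2: {5,6}
'a' @ 3: {7}  ✓accept
after full input: {7}  (accept=7 in)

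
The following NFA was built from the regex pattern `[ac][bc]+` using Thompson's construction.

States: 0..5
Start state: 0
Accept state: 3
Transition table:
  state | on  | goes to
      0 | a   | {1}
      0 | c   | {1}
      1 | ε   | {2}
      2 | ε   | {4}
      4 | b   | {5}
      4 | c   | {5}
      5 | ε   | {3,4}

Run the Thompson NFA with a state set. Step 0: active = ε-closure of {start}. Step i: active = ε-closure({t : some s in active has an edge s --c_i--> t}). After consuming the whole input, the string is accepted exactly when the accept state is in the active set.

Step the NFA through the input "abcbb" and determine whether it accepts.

S₀ = ε-closure({0}) = {0}
'a' @ 1: {1,2,4}
'b' @ 2: {3,4,5}  [accepting]
'c' @ 3: {3,4,5}  [accepting]
'b' @ 4: {3,4,5}  [accepting]
'b' @ 5: {3,4,5}  [accepting]
end set {3,4,5} — state 3 in

Answer: ACCEPT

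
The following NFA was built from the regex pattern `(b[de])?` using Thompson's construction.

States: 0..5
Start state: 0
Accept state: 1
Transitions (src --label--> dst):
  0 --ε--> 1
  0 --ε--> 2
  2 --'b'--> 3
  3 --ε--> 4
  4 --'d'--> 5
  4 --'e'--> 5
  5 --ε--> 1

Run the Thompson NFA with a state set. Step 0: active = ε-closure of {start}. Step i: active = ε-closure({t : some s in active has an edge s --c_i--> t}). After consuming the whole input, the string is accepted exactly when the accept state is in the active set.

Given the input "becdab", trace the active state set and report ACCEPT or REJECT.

Answer: REJECT

Steps:
start: ε-closure({0}) = {0,1,2}
'b' @ 1: {3,4}
'e' @ 2: {1,5}  ✓accept
'c' @ 3: {}  — no active states
rest 'dab' ignored (set empty)
final: {}; accept 1 not in set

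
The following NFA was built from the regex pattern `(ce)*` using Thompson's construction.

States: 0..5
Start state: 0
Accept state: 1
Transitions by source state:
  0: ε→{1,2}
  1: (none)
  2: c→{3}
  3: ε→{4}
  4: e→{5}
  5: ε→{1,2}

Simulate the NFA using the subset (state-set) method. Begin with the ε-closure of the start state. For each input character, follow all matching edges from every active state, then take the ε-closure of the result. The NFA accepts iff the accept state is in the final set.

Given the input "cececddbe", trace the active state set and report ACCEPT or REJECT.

start: ε-closure({0}) = {0,1,2}
'c' @ 1: {3,4}
'e' @ 2: {1,2,5}  [accepting]
'c' @ 3: {3,4}
'e' @ 4: {1,2,5}  [accepting]
'c' @ 5: {3,4}
'd' @ 6: {}  — no active states
rest 'dbe' ignored (set empty)
after full input: {}  (accept=1 not in)

Answer: REJECT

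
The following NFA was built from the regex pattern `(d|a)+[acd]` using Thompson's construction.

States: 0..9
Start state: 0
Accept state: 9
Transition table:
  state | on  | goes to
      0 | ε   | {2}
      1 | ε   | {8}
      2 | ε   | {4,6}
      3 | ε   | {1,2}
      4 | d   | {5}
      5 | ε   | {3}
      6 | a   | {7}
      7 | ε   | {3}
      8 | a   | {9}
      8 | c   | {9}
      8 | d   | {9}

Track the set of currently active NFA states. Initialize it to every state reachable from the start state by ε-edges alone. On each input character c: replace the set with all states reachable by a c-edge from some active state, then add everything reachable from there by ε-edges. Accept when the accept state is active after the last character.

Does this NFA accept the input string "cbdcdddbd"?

Answer: REJECT

Trace:
start: ε-closure({0}) = {0,2,4,6}
'c' @ 1: {}  — state set empty
rest 'bdcdddbd' ignored (set empty)
final: {}; accept 9 not in set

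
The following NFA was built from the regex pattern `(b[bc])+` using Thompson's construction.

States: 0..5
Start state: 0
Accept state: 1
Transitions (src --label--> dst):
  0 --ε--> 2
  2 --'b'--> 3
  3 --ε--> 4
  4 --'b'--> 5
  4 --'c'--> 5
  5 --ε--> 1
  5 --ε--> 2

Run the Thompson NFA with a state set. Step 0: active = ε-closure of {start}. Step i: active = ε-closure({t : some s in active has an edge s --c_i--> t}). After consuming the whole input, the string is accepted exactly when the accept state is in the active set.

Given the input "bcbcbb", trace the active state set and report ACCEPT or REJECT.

start: ε-closure({0}) = {0,2}
'b' @ 1: {3,4}
'c' @ 2: {1,2,5}  ✓accept
'b' @ 3: {3,4}
'c' @ 4: {1,2,5}  ✓accept
'b' @ 5: {3,4}
'b' @ 6: {1,2,5}  ✓accept
final: {1,2,5}; accept 1 in set

Answer: ACCEPT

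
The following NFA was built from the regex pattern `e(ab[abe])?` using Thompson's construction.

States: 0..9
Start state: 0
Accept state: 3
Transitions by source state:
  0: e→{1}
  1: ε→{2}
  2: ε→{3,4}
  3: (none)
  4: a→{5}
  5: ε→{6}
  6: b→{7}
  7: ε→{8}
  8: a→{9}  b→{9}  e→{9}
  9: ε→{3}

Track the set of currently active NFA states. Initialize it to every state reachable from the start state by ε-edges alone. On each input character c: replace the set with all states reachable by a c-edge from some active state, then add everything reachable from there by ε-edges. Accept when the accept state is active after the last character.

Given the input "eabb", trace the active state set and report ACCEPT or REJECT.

Answer: ACCEPT

Derivation:
initial (ε-close {0}): {0}
'e' @ 1: {1,2,3,4}  (accept∈set)
'a' @ 2: {5,6}
'b' @ 3: {7,8}
'b' @ 4: {3,9}  (accept∈set)
after full input: {3,9}  (accept=3 in)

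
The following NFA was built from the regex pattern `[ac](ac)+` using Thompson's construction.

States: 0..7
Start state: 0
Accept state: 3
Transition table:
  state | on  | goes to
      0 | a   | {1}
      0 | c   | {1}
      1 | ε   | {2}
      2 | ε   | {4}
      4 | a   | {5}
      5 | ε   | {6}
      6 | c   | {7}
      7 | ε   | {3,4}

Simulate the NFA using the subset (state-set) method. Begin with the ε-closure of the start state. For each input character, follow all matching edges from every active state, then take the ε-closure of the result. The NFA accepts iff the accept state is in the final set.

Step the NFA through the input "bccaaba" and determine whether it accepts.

Answer: REJECT

Steps:
S₀ = ε-closure({0}) = {0}
'b' @ 1: {}  — dead — no transitions
rest 'ccaaba' ignored (set empty)
end set {} — state 3 not in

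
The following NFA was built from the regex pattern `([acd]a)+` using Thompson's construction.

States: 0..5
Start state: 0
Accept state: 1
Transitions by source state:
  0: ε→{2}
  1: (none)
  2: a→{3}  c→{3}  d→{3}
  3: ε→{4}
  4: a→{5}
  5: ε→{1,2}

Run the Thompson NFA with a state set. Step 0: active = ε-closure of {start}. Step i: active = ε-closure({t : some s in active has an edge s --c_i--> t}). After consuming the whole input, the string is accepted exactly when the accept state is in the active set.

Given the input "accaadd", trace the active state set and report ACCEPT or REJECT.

S₀ = ε-closure({0}) = {0,2}
'a' @ 1: {3,4}
'c' @ 2: {}  — dead — no transitions
rest 'caadd' ignored (set empty)
final: {}; accept 1 not in set

Answer: REJECT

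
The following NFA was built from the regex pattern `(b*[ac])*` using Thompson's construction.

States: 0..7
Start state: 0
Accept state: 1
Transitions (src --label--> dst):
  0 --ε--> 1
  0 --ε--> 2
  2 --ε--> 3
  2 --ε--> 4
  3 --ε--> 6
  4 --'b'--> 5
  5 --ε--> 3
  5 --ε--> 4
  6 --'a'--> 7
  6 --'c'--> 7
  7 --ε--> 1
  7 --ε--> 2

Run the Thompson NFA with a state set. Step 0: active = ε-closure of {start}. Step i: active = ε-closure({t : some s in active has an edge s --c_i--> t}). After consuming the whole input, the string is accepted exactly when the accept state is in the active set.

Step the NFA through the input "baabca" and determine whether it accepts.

Answer: ACCEPT

Derivation:
initial (ε-close {0}): {0,1,2,3,4,6}
'b' @ 1: {3,4,5,6}
'a' @ 2: {1,2,3,4,6,7}  [accepting]
'a' @ 3: {1,2,3,4,6,7}  [accepting]
'b' @ 4: {3,4,5,6}
'c' @ 5: {1,2,3,4,6,7}  [accepting]
'a' @ 6: {1,2,3,4,6,7}  [accepting]
after full input: {1,2,3,4,6,7}  (accept=1 in)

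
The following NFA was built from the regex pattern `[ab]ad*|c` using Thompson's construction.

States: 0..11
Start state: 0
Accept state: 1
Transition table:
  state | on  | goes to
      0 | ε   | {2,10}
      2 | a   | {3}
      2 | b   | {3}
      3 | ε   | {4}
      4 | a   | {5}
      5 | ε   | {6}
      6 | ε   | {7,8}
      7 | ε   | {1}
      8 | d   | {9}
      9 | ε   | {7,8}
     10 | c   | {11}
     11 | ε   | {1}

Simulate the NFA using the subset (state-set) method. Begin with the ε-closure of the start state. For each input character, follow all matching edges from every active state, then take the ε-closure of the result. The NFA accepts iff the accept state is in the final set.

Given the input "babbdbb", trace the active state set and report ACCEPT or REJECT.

S₀ = ε-closure({0}) = {0,2,10}
'b' @ 1: {3,4}
'a' @ 2: {1,5,6,7,8}  [accepting]
'b' @ 3: {}  — no active states
rest 'bdbb' ignored (set empty)
end set {} — state 1 not in

Answer: REJECT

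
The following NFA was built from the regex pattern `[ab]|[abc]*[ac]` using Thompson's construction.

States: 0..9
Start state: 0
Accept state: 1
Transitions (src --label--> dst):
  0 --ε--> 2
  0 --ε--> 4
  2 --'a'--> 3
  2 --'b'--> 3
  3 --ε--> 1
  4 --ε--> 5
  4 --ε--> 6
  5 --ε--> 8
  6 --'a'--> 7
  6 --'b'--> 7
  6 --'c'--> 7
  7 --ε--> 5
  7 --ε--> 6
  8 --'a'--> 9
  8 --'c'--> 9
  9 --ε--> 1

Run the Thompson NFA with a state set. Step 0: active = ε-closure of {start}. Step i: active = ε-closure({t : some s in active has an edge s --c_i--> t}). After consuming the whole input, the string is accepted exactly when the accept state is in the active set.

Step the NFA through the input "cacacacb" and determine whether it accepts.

Answer: REJECT

Derivation:
S₀ = ε-closure({0}) = {0,2,4,5,6,8}
'c' @ 1: {1,5,6,7,8,9}  [accepting]
'a' @ 2: {1,5,6,7,8,9}  [accepting]
'c' @ 3: {1,5,6,7,8,9}  [accepting]
'a' @ 4: {1,5,6,7,8,9}  [accepting]
'c' @ 5: {1,5,6,7,8,9}  [accepting]
'a' @ 6: {1,5,6,7,8,9}  [accepting]
'c' @ 7: {1,5,6,7,8,9}  [accepting]
'b' @ 8: {5,6,7,8}
after full input: {5,6,7,8}  (accept=1 not in)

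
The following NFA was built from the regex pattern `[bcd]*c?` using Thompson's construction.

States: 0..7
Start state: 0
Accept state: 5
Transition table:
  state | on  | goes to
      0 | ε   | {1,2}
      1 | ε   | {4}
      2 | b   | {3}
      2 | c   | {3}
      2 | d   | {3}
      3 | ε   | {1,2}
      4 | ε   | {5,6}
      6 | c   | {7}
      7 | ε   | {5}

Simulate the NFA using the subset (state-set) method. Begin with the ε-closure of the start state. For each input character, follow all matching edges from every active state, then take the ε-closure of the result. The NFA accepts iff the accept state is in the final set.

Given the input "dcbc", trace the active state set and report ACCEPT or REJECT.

Answer: ACCEPT

Trace:
S₀ = ε-closure({0}) = {0,1,2,4,5,6}
'd' @ 1: {1,2,3,4,5,6}  [accepting]
'c' @ 2: {1,2,3,4,5,6,7}  [accepting]
'b' @ 3: {1,2,3,4,5,6}  [accepting]
'c' @ 4: {1,2,3,4,5,6,7}  [accepting]
after full input: {1,2,3,4,5,6,7}  (accept=5 in)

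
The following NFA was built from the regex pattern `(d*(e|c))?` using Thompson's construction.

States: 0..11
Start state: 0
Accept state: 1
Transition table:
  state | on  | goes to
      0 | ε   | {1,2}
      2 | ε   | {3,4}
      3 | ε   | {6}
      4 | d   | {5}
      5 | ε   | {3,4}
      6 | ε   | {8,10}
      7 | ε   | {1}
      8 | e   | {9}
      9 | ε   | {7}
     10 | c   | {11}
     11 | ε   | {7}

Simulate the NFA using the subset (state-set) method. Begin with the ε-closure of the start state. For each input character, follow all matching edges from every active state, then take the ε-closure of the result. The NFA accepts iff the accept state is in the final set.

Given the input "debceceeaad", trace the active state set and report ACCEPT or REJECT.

Answer: REJECT

Trace:
S₀ = ε-closure({0}) = {0,1,2,3,4,6,8,10}
'd' @ 1: {3,4,5,6,8,10}
'e' @ 2: {1,7,9}  (accept∈set)
'b' @ 3: {}  — no active states
rest 'ceceeaad' ignored (set empty)
end set {} — state 1 not in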